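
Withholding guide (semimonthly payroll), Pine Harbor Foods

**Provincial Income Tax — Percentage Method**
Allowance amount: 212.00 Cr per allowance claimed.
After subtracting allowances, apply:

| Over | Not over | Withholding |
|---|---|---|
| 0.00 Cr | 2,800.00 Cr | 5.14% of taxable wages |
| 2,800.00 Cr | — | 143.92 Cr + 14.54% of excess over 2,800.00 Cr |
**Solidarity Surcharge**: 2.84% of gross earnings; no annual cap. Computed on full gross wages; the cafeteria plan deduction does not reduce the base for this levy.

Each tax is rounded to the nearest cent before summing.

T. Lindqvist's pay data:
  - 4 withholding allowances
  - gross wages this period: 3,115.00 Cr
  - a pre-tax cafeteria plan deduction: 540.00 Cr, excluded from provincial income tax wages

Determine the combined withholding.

Provincial Income Tax: taxable = 3,115.00 Cr − 540.00 Cr − 4×212.00 Cr = 1,727.00 Cr
  5.14% × 1,727.00 Cr = 88.77 Cr
Solidarity Surcharge: 2.84% × 3,115.00 Cr = 88.47 Cr
Total: 88.77 Cr + 88.47 Cr = 177.24 Cr

177.24 Cr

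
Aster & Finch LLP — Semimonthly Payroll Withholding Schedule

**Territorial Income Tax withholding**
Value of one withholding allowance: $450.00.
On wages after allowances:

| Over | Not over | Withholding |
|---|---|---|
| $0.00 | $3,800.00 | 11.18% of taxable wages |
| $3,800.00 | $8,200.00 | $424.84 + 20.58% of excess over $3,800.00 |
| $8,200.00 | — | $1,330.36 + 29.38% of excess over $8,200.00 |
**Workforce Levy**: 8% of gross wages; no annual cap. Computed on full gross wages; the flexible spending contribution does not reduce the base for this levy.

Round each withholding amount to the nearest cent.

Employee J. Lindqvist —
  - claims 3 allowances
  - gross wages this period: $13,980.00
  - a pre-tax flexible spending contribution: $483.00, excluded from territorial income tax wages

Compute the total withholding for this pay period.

Territorial Income Tax: taxable = $13,980.00 − $483.00 − 3×$450.00 = $12,147.00
  $1,330.36 + 29.38% × ($12,147.00 − $8,200.00) = $1,330.36 + 29.38% × $3,947.00 = $2,489.99
Workforce Levy: 8% × $13,980.00 = $1,118.40
Total: $2,489.99 + $1,118.40 = $3,608.39

$3,608.39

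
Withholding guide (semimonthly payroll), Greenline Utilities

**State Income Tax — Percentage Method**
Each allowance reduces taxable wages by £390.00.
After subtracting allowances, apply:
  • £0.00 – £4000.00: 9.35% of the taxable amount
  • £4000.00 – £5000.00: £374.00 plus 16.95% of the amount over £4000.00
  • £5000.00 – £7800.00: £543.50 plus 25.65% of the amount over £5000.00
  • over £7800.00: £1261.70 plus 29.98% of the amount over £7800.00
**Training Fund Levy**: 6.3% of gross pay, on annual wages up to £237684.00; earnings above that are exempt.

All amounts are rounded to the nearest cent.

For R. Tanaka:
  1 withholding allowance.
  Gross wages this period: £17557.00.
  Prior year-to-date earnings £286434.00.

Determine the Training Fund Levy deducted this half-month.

Training Fund Levy: YTD £286434.00 ≥ cap £237684.00 → £0.00

£0.00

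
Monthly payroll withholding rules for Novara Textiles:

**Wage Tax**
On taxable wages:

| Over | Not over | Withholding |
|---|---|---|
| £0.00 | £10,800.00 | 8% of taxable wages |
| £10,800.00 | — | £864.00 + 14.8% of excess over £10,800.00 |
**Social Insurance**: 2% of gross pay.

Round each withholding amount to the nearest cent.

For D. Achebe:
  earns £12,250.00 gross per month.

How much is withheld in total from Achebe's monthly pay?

£1,323.60

Wage Tax: taxable = £12,250.00
  £864.00 + 14.8% × (£12,250.00 − £10,800.00) = £864.00 + 14.8% × £1,450.00 = £1,078.60
Social Insurance: 2% × £12,250.00 = £245.00
Total: £1,078.60 + £245.00 = £1,323.60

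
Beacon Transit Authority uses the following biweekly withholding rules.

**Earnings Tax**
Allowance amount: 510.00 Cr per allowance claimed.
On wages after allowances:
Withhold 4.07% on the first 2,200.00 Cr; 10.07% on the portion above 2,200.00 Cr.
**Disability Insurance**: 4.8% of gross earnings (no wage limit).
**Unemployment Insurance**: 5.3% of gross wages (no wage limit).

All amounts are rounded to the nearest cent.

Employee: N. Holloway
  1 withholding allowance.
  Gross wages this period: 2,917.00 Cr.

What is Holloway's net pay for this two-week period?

Earnings Tax: taxable = 2,917.00 Cr − 1×510.00 Cr = 2,407.00 Cr
  89.54 Cr + 10.07% × (2,407.00 Cr − 2,200.00 Cr) = 89.54 Cr + 10.07% × 207.00 Cr = 110.38 Cr
Disability Insurance: 4.8% × 2,917.00 Cr = 140.02 Cr
Unemployment Insurance: 5.3% × 2,917.00 Cr = 154.60 Cr
Total withheld: 110.38 Cr + 140.02 Cr + 154.60 Cr = 405.00 Cr
Net pay: 2,917.00 Cr − 405.00 Cr = 2,512.00 Cr

2,512.00 Cr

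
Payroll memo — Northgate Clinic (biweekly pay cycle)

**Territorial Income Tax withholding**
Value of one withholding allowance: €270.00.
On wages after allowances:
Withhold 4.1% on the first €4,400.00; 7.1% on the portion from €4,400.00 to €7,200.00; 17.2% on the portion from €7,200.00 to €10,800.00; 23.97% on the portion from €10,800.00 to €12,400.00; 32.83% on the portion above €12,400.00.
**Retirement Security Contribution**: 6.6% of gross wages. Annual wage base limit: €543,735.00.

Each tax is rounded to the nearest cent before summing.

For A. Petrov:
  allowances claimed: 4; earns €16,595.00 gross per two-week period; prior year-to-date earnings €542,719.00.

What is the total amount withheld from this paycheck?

Territorial Income Tax: taxable = €16,595.00 − 4×€270.00 = €15,515.00
  €1,381.92 + 32.83% × (€15,515.00 − €12,400.00) = €1,381.92 + 32.83% × €3,115.00 = €2,404.57
Retirement Security Contribution: cap €543,735.00 − YTD €542,719.00 = €1,016.00 subject; 6.6% × €1,016.00 = €67.06
Total: €2,404.57 + €67.06 = €2,471.63

€2,471.63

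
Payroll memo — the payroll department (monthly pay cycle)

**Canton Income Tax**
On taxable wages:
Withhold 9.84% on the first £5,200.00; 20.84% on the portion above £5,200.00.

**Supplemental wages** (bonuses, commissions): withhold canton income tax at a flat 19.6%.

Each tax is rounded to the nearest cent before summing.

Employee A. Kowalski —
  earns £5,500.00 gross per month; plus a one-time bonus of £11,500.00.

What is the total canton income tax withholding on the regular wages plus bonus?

Canton Income Tax: taxable = £5,500.00
  £511.68 + 20.84% × (£5,500.00 − £5,200.00) = £511.68 + 20.84% × £300.00 = £574.20
Supplemental (19.6% flat on bonus): 19.6% × £11,500.00 = £2,254.00
Total canton income tax: £574.20 + £2,254.00 = £2,828.20

£2,828.20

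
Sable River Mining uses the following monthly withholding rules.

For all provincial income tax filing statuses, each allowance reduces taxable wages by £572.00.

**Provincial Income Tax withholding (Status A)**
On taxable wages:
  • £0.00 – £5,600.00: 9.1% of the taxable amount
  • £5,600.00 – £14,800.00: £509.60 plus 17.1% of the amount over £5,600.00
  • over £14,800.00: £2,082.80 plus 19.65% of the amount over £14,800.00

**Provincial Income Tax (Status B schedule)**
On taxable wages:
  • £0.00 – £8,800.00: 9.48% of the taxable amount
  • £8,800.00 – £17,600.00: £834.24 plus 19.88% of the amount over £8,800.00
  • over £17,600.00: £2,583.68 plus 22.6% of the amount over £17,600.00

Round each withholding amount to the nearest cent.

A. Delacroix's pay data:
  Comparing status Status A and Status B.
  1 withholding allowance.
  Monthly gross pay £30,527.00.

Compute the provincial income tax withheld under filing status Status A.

Provincial Income Tax (Status A): taxable = £30,527.00 − 1×£572.00 = £29,955.00
  £2,082.80 + 19.65% × (£29,955.00 − £14,800.00) = £2,082.80 + 19.65% × £15,155.00 = £5,060.76

£5,060.76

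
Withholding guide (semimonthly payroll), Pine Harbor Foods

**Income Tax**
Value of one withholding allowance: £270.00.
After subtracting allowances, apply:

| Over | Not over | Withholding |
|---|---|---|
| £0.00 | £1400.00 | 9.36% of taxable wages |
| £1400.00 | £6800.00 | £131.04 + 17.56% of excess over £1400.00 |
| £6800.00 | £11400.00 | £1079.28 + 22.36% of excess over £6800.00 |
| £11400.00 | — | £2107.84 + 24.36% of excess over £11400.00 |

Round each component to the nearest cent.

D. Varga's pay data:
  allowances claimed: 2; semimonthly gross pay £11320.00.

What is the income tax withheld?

£1969.21

Income Tax: taxable = £11320.00 − 2×£270.00 = £10780.00
  £1079.28 + 22.36% × (£10780.00 − £6800.00) = £1079.28 + 22.36% × £3980.00 = £1969.21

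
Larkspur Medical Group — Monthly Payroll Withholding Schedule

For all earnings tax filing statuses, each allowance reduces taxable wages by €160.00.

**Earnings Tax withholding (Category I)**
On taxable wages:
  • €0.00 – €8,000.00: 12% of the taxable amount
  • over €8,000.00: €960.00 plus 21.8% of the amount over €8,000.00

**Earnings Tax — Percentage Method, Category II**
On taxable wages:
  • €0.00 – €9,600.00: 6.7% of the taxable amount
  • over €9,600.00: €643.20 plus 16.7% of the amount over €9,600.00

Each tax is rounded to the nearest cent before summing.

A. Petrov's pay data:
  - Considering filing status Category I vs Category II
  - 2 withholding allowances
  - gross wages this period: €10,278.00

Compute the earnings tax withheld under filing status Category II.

€702.99

Earnings Tax (Category II): taxable = €10,278.00 − 2×€160.00 = €9,958.00
  €643.20 + 16.7% × (€9,958.00 − €9,600.00) = €643.20 + 16.7% × €358.00 = €702.99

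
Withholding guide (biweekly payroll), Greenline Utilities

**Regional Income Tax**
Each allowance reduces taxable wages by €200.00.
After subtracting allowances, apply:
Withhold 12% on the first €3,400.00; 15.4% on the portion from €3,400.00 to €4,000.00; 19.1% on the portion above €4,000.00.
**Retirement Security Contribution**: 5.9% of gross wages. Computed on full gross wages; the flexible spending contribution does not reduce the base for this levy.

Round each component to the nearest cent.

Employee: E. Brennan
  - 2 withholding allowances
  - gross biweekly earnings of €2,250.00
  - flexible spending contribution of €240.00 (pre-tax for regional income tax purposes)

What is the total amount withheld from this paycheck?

€325.95

Regional Income Tax: taxable = €2,250.00 − €240.00 − 2×€200.00 = €1,610.00
  12% × €1,610.00 = €193.20
Retirement Security Contribution: 5.9% × €2,250.00 = €132.75
Total: €193.20 + €132.75 = €325.95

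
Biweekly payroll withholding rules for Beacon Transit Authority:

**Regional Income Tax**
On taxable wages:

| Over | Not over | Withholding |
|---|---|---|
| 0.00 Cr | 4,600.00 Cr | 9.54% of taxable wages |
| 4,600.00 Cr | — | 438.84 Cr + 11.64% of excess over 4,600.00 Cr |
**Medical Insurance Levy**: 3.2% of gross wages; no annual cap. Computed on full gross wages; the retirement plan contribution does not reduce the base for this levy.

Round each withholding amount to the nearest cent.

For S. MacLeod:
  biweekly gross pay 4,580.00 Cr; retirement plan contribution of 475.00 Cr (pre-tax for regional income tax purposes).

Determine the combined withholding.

Regional Income Tax: taxable = 4,580.00 Cr − 475.00 Cr = 4,105.00 Cr
  9.54% × 4,105.00 Cr = 391.62 Cr
Medical Insurance Levy: 3.2% × 4,580.00 Cr = 146.56 Cr
Total: 391.62 Cr + 146.56 Cr = 538.18 Cr

538.18 Cr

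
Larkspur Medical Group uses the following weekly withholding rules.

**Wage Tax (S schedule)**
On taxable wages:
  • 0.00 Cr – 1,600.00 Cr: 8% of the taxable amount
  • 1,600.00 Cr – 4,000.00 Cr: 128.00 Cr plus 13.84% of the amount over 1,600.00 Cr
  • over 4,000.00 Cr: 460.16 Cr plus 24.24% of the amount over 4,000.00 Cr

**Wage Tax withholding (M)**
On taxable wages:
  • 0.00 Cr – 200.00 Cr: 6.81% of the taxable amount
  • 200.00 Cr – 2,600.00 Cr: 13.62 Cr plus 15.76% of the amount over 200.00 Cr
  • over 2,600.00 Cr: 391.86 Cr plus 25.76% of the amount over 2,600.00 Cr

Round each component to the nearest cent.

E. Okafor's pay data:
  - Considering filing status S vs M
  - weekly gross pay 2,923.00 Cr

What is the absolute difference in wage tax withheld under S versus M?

Wage Tax (S): taxable = 2,923.00 Cr
  128.00 Cr + 13.84% × (2,923.00 Cr − 1,600.00 Cr) = 128.00 Cr + 13.84% × 1,323.00 Cr = 311.10 Cr
Wage Tax (M): taxable = 2,923.00 Cr
  391.86 Cr + 25.76% × (2,923.00 Cr − 2,600.00 Cr) = 391.86 Cr + 25.76% × 323.00 Cr = 475.06 Cr
Difference: |311.10 Cr − 475.06 Cr| = 163.96 Cr (higher under M)

163.96 Cr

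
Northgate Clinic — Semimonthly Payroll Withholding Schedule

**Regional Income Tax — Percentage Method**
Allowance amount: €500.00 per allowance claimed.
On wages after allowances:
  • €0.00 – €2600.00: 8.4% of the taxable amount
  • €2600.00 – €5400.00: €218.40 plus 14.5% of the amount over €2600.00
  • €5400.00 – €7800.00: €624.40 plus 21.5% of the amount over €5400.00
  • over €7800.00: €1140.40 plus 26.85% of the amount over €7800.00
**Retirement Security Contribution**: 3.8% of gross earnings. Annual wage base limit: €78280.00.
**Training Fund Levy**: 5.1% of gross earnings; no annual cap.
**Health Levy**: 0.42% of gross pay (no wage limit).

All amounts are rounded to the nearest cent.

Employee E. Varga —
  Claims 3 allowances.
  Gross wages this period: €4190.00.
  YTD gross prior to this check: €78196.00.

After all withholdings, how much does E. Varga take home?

Regional Income Tax: taxable = €4190.00 − 3×€500.00 = €2690.00
  €218.40 + 14.5% × (€2690.00 − €2600.00) = €218.40 + 14.5% × €90.00 = €231.45
Retirement Security Contribution: cap €78280.00 − YTD €78196.00 = €84.00 subject; 3.8% × €84.00 = €3.19
Training Fund Levy: 5.1% × €4190.00 = €213.69
Health Levy: 0.42% × €4190.00 = €17.60
Total withheld: €231.45 + €3.19 + €213.69 + €17.60 = €465.93
Net pay: €4190.00 − €465.93 = €3724.07

€3724.07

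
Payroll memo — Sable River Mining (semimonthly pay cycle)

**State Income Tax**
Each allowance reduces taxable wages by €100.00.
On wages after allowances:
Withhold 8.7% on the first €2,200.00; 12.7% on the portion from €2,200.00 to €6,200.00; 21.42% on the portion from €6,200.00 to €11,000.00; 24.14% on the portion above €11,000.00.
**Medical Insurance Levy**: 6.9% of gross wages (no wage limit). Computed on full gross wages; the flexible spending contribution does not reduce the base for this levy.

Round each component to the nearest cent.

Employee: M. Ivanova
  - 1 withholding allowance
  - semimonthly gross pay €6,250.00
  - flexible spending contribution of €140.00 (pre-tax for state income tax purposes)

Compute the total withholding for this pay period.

State Income Tax: taxable = €6,250.00 − €140.00 − 1×€100.00 = €6,010.00
  €191.40 + 12.7% × (€6,010.00 − €2,200.00) = €191.40 + 12.7% × €3,810.00 = €675.27
Medical Insurance Levy: 6.9% × €6,250.00 = €431.25
Total: €675.27 + €431.25 = €1,106.52

€1,106.52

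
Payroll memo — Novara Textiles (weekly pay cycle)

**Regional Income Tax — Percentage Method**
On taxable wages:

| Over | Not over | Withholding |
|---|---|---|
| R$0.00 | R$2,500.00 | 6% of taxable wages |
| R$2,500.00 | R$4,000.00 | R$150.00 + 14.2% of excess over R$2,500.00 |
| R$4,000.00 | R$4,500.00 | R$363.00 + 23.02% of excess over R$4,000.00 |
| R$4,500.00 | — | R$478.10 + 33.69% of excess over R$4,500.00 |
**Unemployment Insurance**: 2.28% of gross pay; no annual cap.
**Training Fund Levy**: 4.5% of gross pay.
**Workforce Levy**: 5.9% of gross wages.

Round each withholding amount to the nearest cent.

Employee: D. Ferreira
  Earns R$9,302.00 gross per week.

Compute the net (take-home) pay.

R$6,026.61

Regional Income Tax: taxable = R$9,302.00
  R$478.10 + 33.69% × (R$9,302.00 − R$4,500.00) = R$478.10 + 33.69% × R$4,802.00 = R$2,095.89
Unemployment Insurance: 2.28% × R$9,302.00 = R$212.09
Training Fund Levy: 4.5% × R$9,302.00 = R$418.59
Workforce Levy: 5.9% × R$9,302.00 = R$548.82
Total withheld: R$2,095.89 + R$212.09 + R$418.59 + R$548.82 = R$3,275.39
Net pay: R$9,302.00 − R$3,275.39 = R$6,026.61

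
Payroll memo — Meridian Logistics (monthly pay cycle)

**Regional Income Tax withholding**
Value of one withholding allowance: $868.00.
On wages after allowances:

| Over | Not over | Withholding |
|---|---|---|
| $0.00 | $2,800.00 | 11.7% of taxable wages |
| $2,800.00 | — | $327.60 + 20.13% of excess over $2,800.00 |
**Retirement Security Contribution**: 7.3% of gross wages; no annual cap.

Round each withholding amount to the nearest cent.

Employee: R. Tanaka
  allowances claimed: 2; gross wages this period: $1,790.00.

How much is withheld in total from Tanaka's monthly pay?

Regional Income Tax: taxable = $1,790.00 − 2×$868.00 = $54.00
  11.7% × $54.00 = $6.32
Retirement Security Contribution: 7.3% × $1,790.00 = $130.67
Total: $6.32 + $130.67 = $136.99

$136.99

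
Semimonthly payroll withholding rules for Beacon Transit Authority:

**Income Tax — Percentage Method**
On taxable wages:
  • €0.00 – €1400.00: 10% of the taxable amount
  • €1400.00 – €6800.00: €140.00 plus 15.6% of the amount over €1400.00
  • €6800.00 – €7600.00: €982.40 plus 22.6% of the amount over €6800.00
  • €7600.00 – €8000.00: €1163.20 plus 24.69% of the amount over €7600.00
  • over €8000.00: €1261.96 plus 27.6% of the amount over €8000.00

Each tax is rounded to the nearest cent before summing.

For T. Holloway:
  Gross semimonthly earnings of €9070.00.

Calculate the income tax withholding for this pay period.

€1557.28

Income Tax: taxable = €9070.00
  €1261.96 + 27.6% × (€9070.00 − €8000.00) = €1261.96 + 27.6% × €1070.00 = €1557.28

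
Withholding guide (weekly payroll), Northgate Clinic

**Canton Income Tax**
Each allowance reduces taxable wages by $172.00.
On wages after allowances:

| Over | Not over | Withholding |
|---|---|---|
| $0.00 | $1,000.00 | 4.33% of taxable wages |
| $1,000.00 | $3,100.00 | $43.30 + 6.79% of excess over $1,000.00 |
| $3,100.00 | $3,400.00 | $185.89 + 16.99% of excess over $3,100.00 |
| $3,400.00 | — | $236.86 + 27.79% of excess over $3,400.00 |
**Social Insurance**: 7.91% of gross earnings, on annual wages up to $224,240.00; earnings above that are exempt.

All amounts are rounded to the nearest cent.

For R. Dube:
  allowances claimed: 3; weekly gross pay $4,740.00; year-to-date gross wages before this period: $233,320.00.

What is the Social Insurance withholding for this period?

$0.00

Social Insurance: YTD $233,320.00 ≥ cap $224,240.00 → $0.00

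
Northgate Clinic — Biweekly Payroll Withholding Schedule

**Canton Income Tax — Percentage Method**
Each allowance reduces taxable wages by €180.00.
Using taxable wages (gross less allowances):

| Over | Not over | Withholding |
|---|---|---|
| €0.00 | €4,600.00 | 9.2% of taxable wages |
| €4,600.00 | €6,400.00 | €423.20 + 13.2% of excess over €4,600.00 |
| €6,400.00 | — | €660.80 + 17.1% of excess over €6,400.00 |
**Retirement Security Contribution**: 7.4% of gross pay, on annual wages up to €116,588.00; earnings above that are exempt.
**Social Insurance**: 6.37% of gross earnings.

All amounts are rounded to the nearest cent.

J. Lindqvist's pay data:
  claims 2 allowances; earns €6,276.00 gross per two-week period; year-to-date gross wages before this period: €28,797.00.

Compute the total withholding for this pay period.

€1,461.11

Canton Income Tax: taxable = €6,276.00 − 2×€180.00 = €5,916.00
  €423.20 + 13.2% × (€5,916.00 − €4,600.00) = €423.20 + 13.2% × €1,316.00 = €596.91
Retirement Security Contribution: 7.4% × €6,276.00 = €464.42
Social Insurance: 6.37% × €6,276.00 = €399.78
Total: €596.91 + €464.42 + €399.78 = €1,461.11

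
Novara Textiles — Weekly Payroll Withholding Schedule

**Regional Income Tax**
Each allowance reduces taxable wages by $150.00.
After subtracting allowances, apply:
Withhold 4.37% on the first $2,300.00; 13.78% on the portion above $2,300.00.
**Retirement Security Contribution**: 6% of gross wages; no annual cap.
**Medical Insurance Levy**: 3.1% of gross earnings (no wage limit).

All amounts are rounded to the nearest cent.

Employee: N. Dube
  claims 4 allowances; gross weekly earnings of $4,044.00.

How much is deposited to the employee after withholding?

$3,417.85

Regional Income Tax: taxable = $4,044.00 − 4×$150.00 = $3,444.00
  $100.51 + 13.78% × ($3,444.00 − $2,300.00) = $100.51 + 13.78% × $1,144.00 = $258.15
Retirement Security Contribution: 6% × $4,044.00 = $242.64
Medical Insurance Levy: 3.1% × $4,044.00 = $125.36
Total withheld: $258.15 + $242.64 + $125.36 = $626.15
Net pay: $4,044.00 − $626.15 = $3,417.85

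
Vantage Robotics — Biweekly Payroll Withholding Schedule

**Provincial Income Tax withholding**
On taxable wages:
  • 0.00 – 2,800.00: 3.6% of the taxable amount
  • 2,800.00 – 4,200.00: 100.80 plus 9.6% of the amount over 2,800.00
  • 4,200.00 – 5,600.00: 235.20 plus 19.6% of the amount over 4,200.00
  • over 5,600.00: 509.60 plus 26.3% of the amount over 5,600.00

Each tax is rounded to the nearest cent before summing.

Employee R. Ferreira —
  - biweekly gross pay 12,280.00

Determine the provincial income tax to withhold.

Provincial Income Tax: taxable = 12,280.00
  509.60 + 26.3% × (12,280.00 − 5,600.00) = 509.60 + 26.3% × 6,680.00 = 2,266.44

2,266.44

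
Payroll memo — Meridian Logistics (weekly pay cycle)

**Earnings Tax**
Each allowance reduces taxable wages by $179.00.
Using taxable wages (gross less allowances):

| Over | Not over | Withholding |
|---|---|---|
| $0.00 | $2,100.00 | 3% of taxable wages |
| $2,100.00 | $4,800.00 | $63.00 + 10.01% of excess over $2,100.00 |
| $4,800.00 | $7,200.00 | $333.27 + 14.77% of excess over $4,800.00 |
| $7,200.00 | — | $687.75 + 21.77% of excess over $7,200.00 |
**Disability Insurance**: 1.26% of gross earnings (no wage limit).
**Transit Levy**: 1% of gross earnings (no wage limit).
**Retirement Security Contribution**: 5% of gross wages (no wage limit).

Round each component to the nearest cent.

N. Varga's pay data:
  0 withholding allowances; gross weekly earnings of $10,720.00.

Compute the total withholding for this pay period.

$2,232.32

Earnings Tax: taxable = $10,720.00
  $687.75 + 21.77% × ($10,720.00 − $7,200.00) = $687.75 + 21.77% × $3,520.00 = $1,454.05
Disability Insurance: 1.26% × $10,720.00 = $135.07
Transit Levy: 1% × $10,720.00 = $107.20
Retirement Security Contribution: 5% × $10,720.00 = $536.00
Total: $1,454.05 + $135.07 + $107.20 + $536.00 = $2,232.32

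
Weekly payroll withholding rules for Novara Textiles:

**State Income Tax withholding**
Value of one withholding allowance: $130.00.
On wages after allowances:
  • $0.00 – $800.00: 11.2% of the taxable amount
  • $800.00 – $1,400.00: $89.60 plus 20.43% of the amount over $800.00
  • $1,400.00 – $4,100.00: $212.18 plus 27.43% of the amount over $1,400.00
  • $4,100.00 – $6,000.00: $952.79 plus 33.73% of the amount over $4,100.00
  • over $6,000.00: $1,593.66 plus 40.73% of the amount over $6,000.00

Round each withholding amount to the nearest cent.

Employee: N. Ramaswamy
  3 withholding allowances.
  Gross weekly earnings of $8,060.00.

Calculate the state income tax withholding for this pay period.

State Income Tax: taxable = $8,060.00 − 3×$130.00 = $7,670.00
  $1,593.66 + 40.73% × ($7,670.00 − $6,000.00) = $1,593.66 + 40.73% × $1,670.00 = $2,273.85

$2,273.85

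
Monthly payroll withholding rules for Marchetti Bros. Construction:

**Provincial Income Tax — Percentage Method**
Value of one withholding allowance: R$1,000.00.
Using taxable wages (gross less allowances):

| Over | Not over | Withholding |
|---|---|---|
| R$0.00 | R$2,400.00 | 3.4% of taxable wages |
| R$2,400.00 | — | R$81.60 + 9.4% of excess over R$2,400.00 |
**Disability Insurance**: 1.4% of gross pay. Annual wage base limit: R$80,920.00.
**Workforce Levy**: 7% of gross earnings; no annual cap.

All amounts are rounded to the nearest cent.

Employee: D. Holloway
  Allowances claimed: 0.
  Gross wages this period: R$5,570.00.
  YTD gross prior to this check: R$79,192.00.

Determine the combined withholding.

Provincial Income Tax: taxable = R$5,570.00
  R$81.60 + 9.4% × (R$5,570.00 − R$2,400.00) = R$81.60 + 9.4% × R$3,170.00 = R$379.58
Disability Insurance: cap R$80,920.00 − YTD R$79,192.00 = R$1,728.00 subject; 1.4% × R$1,728.00 = R$24.19
Workforce Levy: 7% × R$5,570.00 = R$389.90
Total: R$379.58 + R$24.19 + R$389.90 = R$793.67

R$793.67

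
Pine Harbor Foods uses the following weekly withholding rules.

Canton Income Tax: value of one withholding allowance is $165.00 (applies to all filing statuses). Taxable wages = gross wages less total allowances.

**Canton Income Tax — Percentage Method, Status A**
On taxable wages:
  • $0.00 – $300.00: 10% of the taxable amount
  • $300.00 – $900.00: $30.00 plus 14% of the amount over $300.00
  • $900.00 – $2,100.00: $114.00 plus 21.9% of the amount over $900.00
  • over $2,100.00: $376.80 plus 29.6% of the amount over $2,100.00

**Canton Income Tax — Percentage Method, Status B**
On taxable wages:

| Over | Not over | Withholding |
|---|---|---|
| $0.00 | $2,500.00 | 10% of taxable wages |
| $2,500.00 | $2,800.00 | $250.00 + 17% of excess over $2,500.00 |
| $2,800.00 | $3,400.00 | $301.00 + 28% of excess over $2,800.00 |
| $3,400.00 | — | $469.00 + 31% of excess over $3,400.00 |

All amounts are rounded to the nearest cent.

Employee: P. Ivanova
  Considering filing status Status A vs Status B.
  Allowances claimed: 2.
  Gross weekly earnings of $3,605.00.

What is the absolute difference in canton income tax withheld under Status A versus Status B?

$290.60

Canton Income Tax (Status A): taxable = $3,605.00 − 2×$165.00 = $3,275.00
  $376.80 + 29.6% × ($3,275.00 − $2,100.00) = $376.80 + 29.6% × $1,175.00 = $724.60
Canton Income Tax (Status B): taxable = $3,605.00 − 2×$165.00 = $3,275.00
  $301.00 + 28% × ($3,275.00 − $2,800.00) = $301.00 + 28% × $475.00 = $434.00
Difference: |$724.60 − $434.00| = $290.60 (higher under Status A)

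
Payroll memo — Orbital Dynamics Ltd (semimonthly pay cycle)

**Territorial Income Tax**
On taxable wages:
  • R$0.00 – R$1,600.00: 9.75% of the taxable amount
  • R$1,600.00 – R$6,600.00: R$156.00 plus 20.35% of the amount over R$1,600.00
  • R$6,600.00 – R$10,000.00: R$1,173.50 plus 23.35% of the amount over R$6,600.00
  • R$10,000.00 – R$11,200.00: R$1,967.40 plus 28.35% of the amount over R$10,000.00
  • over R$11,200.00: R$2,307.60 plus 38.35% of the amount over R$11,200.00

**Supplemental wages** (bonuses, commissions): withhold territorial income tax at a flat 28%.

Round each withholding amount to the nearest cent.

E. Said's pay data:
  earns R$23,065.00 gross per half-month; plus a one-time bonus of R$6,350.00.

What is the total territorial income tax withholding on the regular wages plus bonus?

R$8,635.83

Territorial Income Tax: taxable = R$23,065.00
  R$2,307.60 + 38.35% × (R$23,065.00 − R$11,200.00) = R$2,307.60 + 38.35% × R$11,865.00 = R$6,857.83
Supplemental (28% flat on bonus): 28% × R$6,350.00 = R$1,778.00
Total territorial income tax: R$6,857.83 + R$1,778.00 = R$8,635.83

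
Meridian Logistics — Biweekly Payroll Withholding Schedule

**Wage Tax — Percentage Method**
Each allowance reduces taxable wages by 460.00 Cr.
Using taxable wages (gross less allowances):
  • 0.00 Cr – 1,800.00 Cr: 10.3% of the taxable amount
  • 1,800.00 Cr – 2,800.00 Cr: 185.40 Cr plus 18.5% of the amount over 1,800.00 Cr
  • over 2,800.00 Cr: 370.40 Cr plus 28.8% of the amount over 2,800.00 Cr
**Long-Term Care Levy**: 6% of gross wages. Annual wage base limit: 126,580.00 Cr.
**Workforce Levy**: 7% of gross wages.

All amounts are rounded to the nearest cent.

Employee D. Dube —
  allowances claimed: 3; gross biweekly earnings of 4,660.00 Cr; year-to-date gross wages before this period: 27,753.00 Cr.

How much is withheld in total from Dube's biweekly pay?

Wage Tax: taxable = 4,660.00 Cr − 3×460.00 Cr = 3,280.00 Cr
  370.40 Cr + 28.8% × (3,280.00 Cr − 2,800.00 Cr) = 370.40 Cr + 28.8% × 480.00 Cr = 508.64 Cr
Long-Term Care Levy: 6% × 4,660.00 Cr = 279.60 Cr
Workforce Levy: 7% × 4,660.00 Cr = 326.20 Cr
Total: 508.64 Cr + 279.60 Cr + 326.20 Cr = 1,114.44 Cr

1,114.44 Cr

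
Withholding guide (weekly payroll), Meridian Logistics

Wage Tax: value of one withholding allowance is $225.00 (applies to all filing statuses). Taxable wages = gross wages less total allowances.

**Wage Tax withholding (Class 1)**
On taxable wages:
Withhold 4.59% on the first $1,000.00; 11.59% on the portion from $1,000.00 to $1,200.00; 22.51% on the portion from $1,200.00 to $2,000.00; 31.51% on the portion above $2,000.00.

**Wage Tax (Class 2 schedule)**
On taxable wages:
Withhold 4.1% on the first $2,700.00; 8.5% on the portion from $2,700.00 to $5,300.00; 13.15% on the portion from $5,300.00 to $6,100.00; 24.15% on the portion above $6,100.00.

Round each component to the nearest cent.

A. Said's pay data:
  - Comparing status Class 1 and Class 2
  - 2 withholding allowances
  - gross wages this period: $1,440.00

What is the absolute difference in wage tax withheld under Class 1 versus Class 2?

Wage Tax (Class 1): taxable = $1,440.00 − 2×$225.00 = $990.00
  4.59% × $990.00 = $45.44
Wage Tax (Class 2): taxable = $1,440.00 − 2×$225.00 = $990.00
  4.1% × $990.00 = $40.59
Difference: |$45.44 − $40.59| = $4.85 (higher under Class 1)

$4.85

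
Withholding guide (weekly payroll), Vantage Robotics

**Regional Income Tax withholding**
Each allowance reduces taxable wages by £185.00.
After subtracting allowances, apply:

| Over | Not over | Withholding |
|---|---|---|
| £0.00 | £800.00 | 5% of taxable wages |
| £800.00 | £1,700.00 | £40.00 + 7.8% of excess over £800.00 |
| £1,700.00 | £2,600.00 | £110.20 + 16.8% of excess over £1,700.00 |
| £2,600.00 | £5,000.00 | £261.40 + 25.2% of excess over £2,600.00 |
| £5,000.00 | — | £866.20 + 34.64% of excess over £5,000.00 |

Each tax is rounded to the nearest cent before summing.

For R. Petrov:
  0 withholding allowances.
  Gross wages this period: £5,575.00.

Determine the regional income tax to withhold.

£1,065.38

Regional Income Tax: taxable = £5,575.00
  £866.20 + 34.64% × (£5,575.00 − £5,000.00) = £866.20 + 34.64% × £575.00 = £1,065.38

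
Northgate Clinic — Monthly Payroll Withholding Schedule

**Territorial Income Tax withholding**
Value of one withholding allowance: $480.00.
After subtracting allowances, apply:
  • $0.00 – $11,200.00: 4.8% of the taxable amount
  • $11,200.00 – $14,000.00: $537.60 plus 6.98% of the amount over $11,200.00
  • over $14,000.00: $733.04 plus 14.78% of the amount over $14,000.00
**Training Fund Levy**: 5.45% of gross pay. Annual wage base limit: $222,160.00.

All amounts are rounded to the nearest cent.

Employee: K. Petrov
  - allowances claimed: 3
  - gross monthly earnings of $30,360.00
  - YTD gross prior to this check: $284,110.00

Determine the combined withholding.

Territorial Income Tax: taxable = $30,360.00 − 3×$480.00 = $28,920.00
  $733.04 + 14.78% × ($28,920.00 − $14,000.00) = $733.04 + 14.78% × $14,920.00 = $2,938.22
Training Fund Levy: YTD $284,110.00 ≥ cap $222,160.00 → $0.00
Total: $2,938.22 + $0.00 = $2,938.22

$2,938.22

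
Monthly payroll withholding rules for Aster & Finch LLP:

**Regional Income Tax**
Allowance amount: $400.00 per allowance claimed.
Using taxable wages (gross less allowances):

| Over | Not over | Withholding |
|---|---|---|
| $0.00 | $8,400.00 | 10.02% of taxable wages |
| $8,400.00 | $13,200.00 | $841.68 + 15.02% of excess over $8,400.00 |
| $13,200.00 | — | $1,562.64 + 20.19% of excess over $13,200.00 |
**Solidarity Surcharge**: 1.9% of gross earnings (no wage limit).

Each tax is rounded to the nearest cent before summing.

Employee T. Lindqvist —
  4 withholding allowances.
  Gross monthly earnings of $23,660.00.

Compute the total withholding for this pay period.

$3,801.01

Regional Income Tax: taxable = $23,660.00 − 4×$400.00 = $22,060.00
  $1,562.64 + 20.19% × ($22,060.00 − $13,200.00) = $1,562.64 + 20.19% × $8,860.00 = $3,351.47
Solidarity Surcharge: 1.9% × $23,660.00 = $449.54
Total: $3,351.47 + $449.54 = $3,801.01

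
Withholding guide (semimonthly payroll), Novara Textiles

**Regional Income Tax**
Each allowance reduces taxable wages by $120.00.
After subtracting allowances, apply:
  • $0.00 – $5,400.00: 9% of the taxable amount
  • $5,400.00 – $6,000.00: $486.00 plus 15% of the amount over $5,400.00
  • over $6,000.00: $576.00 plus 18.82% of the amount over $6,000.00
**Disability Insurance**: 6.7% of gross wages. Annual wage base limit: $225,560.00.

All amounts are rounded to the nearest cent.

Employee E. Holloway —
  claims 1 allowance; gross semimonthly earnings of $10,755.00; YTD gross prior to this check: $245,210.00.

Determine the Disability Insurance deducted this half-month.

Disability Insurance: YTD $245,210.00 ≥ cap $225,560.00 → $0.00

$0.00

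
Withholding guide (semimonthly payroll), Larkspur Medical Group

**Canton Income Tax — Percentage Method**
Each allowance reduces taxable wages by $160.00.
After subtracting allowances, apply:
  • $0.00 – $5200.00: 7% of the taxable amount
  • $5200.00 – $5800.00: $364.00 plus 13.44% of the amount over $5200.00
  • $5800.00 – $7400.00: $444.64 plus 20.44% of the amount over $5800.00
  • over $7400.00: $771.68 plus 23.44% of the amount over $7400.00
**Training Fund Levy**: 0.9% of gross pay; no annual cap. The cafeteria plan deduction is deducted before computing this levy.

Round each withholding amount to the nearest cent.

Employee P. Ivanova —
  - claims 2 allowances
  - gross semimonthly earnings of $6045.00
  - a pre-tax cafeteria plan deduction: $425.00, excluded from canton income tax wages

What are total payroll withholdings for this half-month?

$428.02

Canton Income Tax: taxable = $6045.00 − $425.00 − 2×$160.00 = $5300.00
  $364.00 + 13.44% × ($5300.00 − $5200.00) = $364.00 + 13.44% × $100.00 = $377.44
Training Fund Levy: 0.9% × $5620.00 = $50.58
Total: $377.44 + $50.58 = $428.02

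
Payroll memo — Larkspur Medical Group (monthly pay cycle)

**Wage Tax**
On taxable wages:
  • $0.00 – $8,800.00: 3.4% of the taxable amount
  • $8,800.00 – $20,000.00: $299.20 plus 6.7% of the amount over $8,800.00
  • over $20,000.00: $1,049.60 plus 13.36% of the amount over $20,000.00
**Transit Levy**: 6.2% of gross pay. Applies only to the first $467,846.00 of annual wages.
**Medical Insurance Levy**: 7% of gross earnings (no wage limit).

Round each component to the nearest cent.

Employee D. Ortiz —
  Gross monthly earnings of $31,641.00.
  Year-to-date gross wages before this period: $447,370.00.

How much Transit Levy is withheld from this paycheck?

$1,269.51

Transit Levy: cap $467,846.00 − YTD $447,370.00 = $20,476.00 subject; 6.2% × $20,476.00 = $1,269.51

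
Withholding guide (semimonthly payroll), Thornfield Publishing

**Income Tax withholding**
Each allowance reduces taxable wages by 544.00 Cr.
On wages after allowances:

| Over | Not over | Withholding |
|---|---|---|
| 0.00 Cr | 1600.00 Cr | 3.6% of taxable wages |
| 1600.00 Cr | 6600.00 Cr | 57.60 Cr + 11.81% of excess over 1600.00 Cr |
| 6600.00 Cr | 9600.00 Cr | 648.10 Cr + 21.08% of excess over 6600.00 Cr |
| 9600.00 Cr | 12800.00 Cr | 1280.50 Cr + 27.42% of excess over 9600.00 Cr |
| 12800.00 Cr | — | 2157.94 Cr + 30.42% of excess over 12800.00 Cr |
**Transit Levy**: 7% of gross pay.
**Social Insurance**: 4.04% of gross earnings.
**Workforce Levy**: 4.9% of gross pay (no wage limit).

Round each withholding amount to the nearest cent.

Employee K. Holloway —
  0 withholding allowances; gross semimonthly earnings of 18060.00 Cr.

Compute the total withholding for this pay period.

Income Tax: taxable = 18060.00 Cr
  2157.94 Cr + 30.42% × (18060.00 Cr − 12800.00 Cr) = 2157.94 Cr + 30.42% × 5260.00 Cr = 3758.03 Cr
Transit Levy: 7% × 18060.00 Cr = 1264.20 Cr
Social Insurance: 4.04% × 18060.00 Cr = 729.62 Cr
Workforce Levy: 4.9% × 18060.00 Cr = 884.94 Cr
Total: 3758.03 Cr + 1264.20 Cr + 729.62 Cr + 884.94 Cr = 6636.79 Cr

6636.79 Cr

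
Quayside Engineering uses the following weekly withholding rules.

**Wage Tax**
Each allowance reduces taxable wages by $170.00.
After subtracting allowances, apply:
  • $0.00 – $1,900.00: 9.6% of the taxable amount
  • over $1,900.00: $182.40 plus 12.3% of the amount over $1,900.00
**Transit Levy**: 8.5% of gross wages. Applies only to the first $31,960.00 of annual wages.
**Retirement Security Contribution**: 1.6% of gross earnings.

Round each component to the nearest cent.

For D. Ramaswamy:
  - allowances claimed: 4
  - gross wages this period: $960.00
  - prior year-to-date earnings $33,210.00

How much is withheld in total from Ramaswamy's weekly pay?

Wage Tax: taxable = $960.00 − 4×$170.00 = $280.00
  9.6% × $280.00 = $26.88
Transit Levy: YTD $33,210.00 ≥ cap $31,960.00 → $0.00
Retirement Security Contribution: 1.6% × $960.00 = $15.36
Total: $26.88 + $0.00 + $15.36 = $42.24

$42.24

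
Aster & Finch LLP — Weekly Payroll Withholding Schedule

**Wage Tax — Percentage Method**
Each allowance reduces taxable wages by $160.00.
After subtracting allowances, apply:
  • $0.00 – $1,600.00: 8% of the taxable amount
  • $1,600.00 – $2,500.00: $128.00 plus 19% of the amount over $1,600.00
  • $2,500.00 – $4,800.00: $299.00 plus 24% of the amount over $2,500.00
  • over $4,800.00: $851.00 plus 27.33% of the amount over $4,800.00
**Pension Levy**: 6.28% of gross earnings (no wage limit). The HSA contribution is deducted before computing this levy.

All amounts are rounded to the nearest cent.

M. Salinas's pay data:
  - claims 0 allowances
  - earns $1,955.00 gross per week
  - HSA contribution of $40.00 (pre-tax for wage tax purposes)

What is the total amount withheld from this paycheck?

$308.11

Wage Tax: taxable = $1,955.00 − $40.00 = $1,915.00
  $128.00 + 19% × ($1,915.00 − $1,600.00) = $128.00 + 19% × $315.00 = $187.85
Pension Levy: 6.28% × $1,915.00 = $120.26
Total: $187.85 + $120.26 = $308.11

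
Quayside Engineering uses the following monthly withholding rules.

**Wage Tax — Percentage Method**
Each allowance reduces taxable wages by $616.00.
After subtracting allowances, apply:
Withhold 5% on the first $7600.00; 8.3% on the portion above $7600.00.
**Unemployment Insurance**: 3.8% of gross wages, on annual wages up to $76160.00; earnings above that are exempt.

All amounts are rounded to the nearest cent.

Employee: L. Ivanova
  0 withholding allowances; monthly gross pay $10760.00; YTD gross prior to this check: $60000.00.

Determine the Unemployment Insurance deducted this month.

Unemployment Insurance: 3.8% × $10760.00 = $408.88

$408.88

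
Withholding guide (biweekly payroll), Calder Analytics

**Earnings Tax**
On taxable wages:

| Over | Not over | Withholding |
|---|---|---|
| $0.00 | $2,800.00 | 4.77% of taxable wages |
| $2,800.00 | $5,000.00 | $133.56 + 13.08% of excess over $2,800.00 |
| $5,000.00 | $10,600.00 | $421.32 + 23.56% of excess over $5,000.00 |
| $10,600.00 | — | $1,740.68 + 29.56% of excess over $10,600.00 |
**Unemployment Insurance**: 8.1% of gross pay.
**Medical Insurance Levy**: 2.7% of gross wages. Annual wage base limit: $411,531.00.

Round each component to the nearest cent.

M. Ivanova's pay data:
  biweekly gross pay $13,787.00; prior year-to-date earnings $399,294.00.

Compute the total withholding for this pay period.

$4,129.91

Earnings Tax: taxable = $13,787.00
  $1,740.68 + 29.56% × ($13,787.00 − $10,600.00) = $1,740.68 + 29.56% × $3,187.00 = $2,682.76
Unemployment Insurance: 8.1% × $13,787.00 = $1,116.75
Medical Insurance Levy: cap $411,531.00 − YTD $399,294.00 = $12,237.00 subject; 2.7% × $12,237.00 = $330.40
Total: $2,682.76 + $1,116.75 + $330.40 = $4,129.91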